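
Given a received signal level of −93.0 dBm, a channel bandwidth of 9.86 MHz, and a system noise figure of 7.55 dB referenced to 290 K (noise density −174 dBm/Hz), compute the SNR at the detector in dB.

Noise floor: N = −174 + 10 log₁₀(B) + NF
10 log₁₀(9.86×10⁶) = 69.94 dB
N = −174 + 69.94 + 7.55 = −96.51 dBm
SNR = P_sig − N = −93.0 − (−96.51) = 3.51 dB → 3.5 dB

3.5 dB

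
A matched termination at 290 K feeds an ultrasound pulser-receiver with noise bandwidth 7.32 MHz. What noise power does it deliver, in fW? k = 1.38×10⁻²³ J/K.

P_n = kTB = 1.38×10⁻²³ × 290 × 7.32×10⁶ = 2.93×10⁻¹⁴ W = 29.3 fW

29.3 fW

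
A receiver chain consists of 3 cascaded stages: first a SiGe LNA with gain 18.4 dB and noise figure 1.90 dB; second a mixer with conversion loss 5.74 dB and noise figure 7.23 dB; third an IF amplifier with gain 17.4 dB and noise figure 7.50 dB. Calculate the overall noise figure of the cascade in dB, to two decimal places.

Convert to linear (a loss of L dB is a gain of −L dB): F_i = 10^(NF_i/10), G_i = 10^(G_i,dB/10)
  Stage 1: F_1 = 10^(1.90/10) = 1.549, G_1 = 10^(18.4/10) = 69.18
  Stage 2: F_2 = 10^(7.23/10) = 5.284, G_2 = 10^(−5.74/10) = 0.2667
  Stage 3: F_3 = 10^(7.50/10) = 5.623, G_3 = 10^(17.4/10) = 54.95
Friis cascade:
  F = 1.549 + (5.284 − 1)/69.18 + (5.623 − 1)/18.45 = 1.861
NF = 10 log₁₀(1.861) = 2.70 dB

2.70 dB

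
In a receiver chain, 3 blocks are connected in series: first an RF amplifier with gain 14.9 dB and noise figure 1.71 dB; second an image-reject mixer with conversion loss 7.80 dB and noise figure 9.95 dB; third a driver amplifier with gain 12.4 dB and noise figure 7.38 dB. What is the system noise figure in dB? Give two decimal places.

Convert to linear (a loss of L dB is a gain of −L dB): F_i = 10^(NF_i/10), G_i = 10^(G_i,dB/10)
  Stage 1: F_1 = 10^(1.71/10) = 1.483, G_1 = 10^(14.9/10) = 30.90
  Stage 2: F_2 = 10^(9.95/10) = 9.886, G_2 = 10^(−7.80/10) = 0.1660
  Stage 3: F_3 = 10^(7.38/10) = 5.470, G_3 = 10^(12.4/10) = 17.38
Friis cascade:
  F = 1.483 + (9.886 − 1)/30.90 + (5.470 − 1)/5.129 = 2.642
NF = 10 log₁₀(2.642) = 4.22 dB

4.22 dB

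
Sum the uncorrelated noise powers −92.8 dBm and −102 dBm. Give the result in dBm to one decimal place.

Convert to linear, add, convert back:
P₁ = 5.25×10⁻¹³ W, P₂ = 6.31×10⁻¹⁴ W
P_tot = 5.88×10⁻¹³ W → 10 log₁₀(P_tot / 10⁻³) = −92.3 dBm

−92.3 dBm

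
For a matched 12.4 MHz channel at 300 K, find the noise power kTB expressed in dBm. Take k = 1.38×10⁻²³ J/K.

−102.9 dBm

P_n = kTB = 1.38×10⁻²³ × 300 × 1.24×10⁷ = 5.13×10⁻¹⁴ W
In dBm: 10 log₁₀(5.13×10⁻¹⁴ / 10⁻³) = −102.9 dBm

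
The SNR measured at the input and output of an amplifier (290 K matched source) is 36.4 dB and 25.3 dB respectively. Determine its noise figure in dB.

NF (dB) = SNR_in(dB) − SNR_out(dB) when the source is at T₀
NF = 36.4 − 25.3 = 11.1 dB

11.1 dB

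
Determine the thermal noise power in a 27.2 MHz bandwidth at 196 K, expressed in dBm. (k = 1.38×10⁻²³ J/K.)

−101.3 dBm

P_n = kTB = 1.38×10⁻²³ × 196 × 2.72×10⁷ = 7.36×10⁻¹⁴ W
In dBm: 10 log₁₀(7.36×10⁻¹⁴ / 10⁻³) = −101.3 dBm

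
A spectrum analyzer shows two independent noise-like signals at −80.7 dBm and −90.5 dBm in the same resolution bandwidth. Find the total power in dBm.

−80.3 dBm

Convert to linear, add, convert back:
P₁ = 8.51×10⁻¹² W, P₂ = 8.91×10⁻¹³ W
P_tot = 9.40×10⁻¹² W → 10 log₁₀(P_tot / 10⁻³) = −80.3 dBm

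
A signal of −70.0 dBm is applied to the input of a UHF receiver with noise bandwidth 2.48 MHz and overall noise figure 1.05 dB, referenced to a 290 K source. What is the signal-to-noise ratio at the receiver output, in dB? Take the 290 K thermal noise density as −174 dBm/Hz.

39.0 dB

Noise floor: N = −174 + 10 log₁₀(B) + NF
10 log₁₀(2.48×10⁶) = 63.94 dB
N = −174 + 63.94 + 1.05 = −109.01 dBm
SNR = P_sig − N = −70.0 − (−109.01) = 39.01 dB → 39.0 dB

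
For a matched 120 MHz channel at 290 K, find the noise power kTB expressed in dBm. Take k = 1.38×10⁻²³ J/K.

−93.2 dBm

P_n = kTB = 1.38×10⁻²³ × 290 × 1.20×10⁸ = 4.80×10⁻¹³ W
In dBm: 10 log₁₀(4.80×10⁻¹³ / 10⁻³) = −93.2 dBm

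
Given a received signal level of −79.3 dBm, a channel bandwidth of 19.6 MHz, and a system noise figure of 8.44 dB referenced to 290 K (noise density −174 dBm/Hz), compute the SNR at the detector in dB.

Noise floor: N = −174 + 10 log₁₀(B) + NF
10 log₁₀(1.96×10⁷) = 72.92 dB
N = −174 + 72.92 + 8.44 = −92.64 dBm
SNR = P_sig − N = −79.3 − (−92.64) = 13.34 dB → 13.3 dB

13.3 dB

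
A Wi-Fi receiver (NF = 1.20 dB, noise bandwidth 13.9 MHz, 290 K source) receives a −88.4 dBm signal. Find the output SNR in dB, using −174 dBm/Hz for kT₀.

13.0 dB

Noise floor: N = −174 + 10 log₁₀(B) + NF
10 log₁₀(1.39×10⁷) = 71.43 dB
N = −174 + 71.43 + 1.20 = −101.37 dBm
SNR = P_sig − N = −88.4 − (−101.37) = 12.97 dB → 13.0 dB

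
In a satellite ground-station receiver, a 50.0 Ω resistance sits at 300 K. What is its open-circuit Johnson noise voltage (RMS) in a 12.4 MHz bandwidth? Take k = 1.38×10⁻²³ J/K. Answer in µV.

V_n = √(4kTRB)
4kTRB = 4 × 1.38×10⁻²³ × 300 × 5.00×10¹ × 1.24×10⁷ = 1.03×10⁻¹¹ V²
V_n = √(1.03×10⁻¹¹) = 3.20×10⁻⁶ V = 3.20 µV

3.20 µV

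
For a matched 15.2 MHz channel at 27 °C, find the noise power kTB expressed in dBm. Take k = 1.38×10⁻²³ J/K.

T = 27 °C + 273.15 = 300.15 K
P_n = kTB = 1.38×10⁻²³ × 300.15 × 1.52×10⁷ = 6.30×10⁻¹⁴ W
In dBm: 10 log₁₀(6.30×10⁻¹⁴ / 10⁻³) = −102.0 dBm

−102.0 dBm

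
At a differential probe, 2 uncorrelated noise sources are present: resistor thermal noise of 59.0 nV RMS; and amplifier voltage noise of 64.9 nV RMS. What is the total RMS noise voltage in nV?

87.7 nV

Uncorrelated sources add in power (mean-square): V_tot = √(ΣV_i²)
V_tot = √[(5.90×10⁻⁸)² + (6.49×10⁻⁸)²] = 8.77×10⁻⁸ V = 87.7 nV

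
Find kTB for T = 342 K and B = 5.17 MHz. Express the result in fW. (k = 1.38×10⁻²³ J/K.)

24.4 fW

P_n = kTB = 1.38×10⁻²³ × 342 × 5.17×10⁶ = 2.44×10⁻¹⁴ W = 24.4 fW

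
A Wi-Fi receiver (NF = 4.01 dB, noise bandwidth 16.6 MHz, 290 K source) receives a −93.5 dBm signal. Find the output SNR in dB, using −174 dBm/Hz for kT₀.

4.3 dB

Noise floor: N = −174 + 10 log₁₀(B) + NF
10 log₁₀(1.66×10⁷) = 72.2 dB
N = −174 + 72.2 + 4.01 = −97.79 dBm
SNR = P_sig − N = −93.5 − (−97.79) = 4.29 dB → 4.3 dB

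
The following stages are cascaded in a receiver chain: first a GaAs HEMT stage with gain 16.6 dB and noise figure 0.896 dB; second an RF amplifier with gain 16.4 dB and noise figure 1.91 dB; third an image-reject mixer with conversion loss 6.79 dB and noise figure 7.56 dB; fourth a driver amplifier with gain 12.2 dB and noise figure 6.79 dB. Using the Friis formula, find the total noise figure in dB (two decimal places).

Convert to linear (a loss of L dB is a gain of −L dB): F_i = 10^(NF_i/10), G_i = 10^(G_i,dB/10)
  Stage 1: F_1 = 10^(0.896/10) = 1.229, G_1 = 10^(16.6/10) = 45.71
  Stage 2: F_2 = 10^(1.91/10) = 1.552, G_2 = 10^(16.4/10) = 43.65
  Stage 3: F_3 = 10^(7.56/10) = 5.702, G_3 = 10^(−6.79/10) = 0.2094
  Stage 4: F_4 = 10^(6.79/10) = 4.775, G_4 = 10^(12.2/10) = 16.60
Friis cascade:
  F = 1.229 + (1.552 − 1)/45.71 + (5.702 − 1)/1995 + (4.775 − 1)/417.8 = 1.253
NF = 10 log₁₀(1.253) = 0.98 dB

0.98 dB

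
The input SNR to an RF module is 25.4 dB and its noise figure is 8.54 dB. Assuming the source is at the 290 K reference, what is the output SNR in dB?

16.86 dB

By definition F = SNR_in/SNR_out, so in dB: SNR_out = SNR_in − NF
SNR_out = 25.4 − 8.54 = 16.86 dB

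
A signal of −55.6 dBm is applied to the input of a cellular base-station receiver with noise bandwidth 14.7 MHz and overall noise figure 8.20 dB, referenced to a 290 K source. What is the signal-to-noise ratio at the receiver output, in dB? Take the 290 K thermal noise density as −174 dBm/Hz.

Noise floor: N = −174 + 10 log₁₀(B) + NF
10 log₁₀(1.47×10⁷) = 71.67 dB
N = −174 + 71.67 + 8.20 = −94.13 dBm
SNR = P_sig − N = −55.6 − (−94.13) = 38.53 dB → 38.5 dB

38.5 dB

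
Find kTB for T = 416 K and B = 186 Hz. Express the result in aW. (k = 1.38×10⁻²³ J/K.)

P_n = kTB = 1.38×10⁻²³ × 416 × 1.86×10² = 1.07×10⁻¹⁸ W = 1.07 aW

1.07 aW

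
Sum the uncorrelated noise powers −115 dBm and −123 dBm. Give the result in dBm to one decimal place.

−114.4 dBm

Convert to linear, add, convert back:
P₁ = 3.16×10⁻¹⁵ W, P₂ = 5.01×10⁻¹⁶ W
P_tot = 3.66×10⁻¹⁵ W → 10 log₁₀(P_tot / 10⁻³) = −114.4 dBm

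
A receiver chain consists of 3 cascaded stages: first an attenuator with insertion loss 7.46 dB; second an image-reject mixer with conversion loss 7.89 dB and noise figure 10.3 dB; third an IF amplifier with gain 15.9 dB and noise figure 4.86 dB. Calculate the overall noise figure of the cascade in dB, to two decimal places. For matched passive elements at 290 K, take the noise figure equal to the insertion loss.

Convert to linear (a loss of L dB is a gain of −L dB): F_i = 10^(NF_i/10), G_i = 10^(G_i,dB/10)
  Stage 1: F_1 = 10^(7.46/10) = 5.572, G_1 = 10^(−7.46/10) = 0.1795
  Stage 2: F_2 = 10^(10.3/10) = 10.72, G_2 = 10^(−7.89/10) = 0.1626
  Stage 3: F_3 = 10^(4.86/10) = 3.062, G_3 = 10^(15.9/10) = 38.90
Friis cascade:
  F = 5.572 + (10.72 − 1)/0.1795 + (3.062 − 1)/0.02917 = 130.4
NF = 10 log₁₀(130.4) = 21.15 dB

21.15 dB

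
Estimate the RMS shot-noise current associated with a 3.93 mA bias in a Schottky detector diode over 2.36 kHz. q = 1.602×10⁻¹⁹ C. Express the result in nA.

I_n = √(2qI·B)
2qI·B = 2 × 1.602×10⁻¹⁹ × 3.93×10⁻³ × 2.36×10³ = 2.97×10⁻¹⁸ A²
I_n = √(2.97×10⁻¹⁸) = 1.72×10⁻⁹ A = 1.72 nA

1.72 nA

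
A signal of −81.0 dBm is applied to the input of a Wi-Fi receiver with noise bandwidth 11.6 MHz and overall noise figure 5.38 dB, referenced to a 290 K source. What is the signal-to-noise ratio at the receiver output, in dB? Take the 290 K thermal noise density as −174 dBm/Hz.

Noise floor: N = −174 + 10 log₁₀(B) + NF
10 log₁₀(1.16×10⁷) = 70.64 dB
N = −174 + 70.64 + 5.38 = −97.98 dBm
SNR = P_sig − N = −81.0 − (−97.98) = 16.98 dB → 17.0 dB

17.0 dB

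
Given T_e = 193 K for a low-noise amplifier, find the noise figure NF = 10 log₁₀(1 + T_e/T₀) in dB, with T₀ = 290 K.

F = 1 + T_e/T₀ = 1 + 193/290 = 1.66552
NF = 10 log₁₀(1.66552) = 2.22 dB

2.22 dB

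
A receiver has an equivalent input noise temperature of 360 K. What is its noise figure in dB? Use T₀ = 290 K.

F = 1 + T_e/T₀ = 1 + 360/290 = 2.24138
NF = 10 log₁₀(2.24138) = 3.51 dB

3.51 dB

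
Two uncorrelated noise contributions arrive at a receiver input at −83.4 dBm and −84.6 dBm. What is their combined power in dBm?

−80.9 dBm

Convert to linear, add, convert back:
P₁ = 4.57×10⁻¹² W, P₂ = 3.47×10⁻¹² W
P_tot = 8.04×10⁻¹² W → 10 log₁₀(P_tot / 10⁻³) = −80.9 dBm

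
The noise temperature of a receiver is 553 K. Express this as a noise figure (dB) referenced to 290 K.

F = 1 + T_e/T₀ = 1 + 553/290 = 2.9069
NF = 10 log₁₀(2.9069) = 4.63 dB

4.63 dB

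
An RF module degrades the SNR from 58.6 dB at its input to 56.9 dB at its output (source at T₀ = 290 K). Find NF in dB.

1.7 dB

NF (dB) = SNR_in(dB) − SNR_out(dB) when the source is at T₀
NF = 58.6 − 56.9 = 1.7 dB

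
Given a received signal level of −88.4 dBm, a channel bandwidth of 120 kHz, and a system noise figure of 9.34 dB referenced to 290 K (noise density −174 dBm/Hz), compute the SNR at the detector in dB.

25.5 dB

Noise floor: N = −174 + 10 log₁₀(B) + NF
10 log₁₀(1.20×10⁵) = 50.79 dB
N = −174 + 50.79 + 9.34 = −113.87 dBm
SNR = P_sig − N = −88.4 − (−113.87) = 25.47 dB → 25.5 dB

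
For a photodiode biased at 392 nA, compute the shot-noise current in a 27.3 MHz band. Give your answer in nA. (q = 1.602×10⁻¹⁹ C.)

1.85 nA

I_n = √(2qI·B)
2qI·B = 2 × 1.602×10⁻¹⁹ × 3.92×10⁻⁷ × 2.73×10⁷ = 3.43×10⁻¹⁸ A²
I_n = √(3.43×10⁻¹⁸) = 1.85×10⁻⁹ A = 1.85 nA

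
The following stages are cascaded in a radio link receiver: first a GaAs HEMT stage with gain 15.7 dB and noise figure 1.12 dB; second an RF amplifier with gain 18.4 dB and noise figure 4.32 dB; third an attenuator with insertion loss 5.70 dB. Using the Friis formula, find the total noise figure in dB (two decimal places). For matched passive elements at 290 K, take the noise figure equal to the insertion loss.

Convert to linear (a loss of L dB is a gain of −L dB): F_i = 10^(NF_i/10), G_i = 10^(G_i,dB/10)
  Stage 1: F_1 = 10^(1.12/10) = 1.294, G_1 = 10^(15.7/10) = 37.15
  Stage 2: F_2 = 10^(4.32/10) = 2.704, G_2 = 10^(18.4/10) = 69.18
  Stage 3: F_3 = 10^(5.70/10) = 3.715, G_3 = 10^(−5.70/10) = 0.2692
Friis cascade:
  F = 1.294 + (2.704 − 1)/37.15 + (3.715 − 1)/2570 = 1.341
NF = 10 log₁₀(1.341) = 1.27 dB

1.27 dB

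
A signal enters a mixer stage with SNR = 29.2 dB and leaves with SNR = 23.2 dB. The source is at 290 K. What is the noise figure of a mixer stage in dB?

NF (dB) = SNR_in(dB) − SNR_out(dB) when the source is at T₀
NF = 29.2 − 23.2 = 6.0 dB

6.0 dB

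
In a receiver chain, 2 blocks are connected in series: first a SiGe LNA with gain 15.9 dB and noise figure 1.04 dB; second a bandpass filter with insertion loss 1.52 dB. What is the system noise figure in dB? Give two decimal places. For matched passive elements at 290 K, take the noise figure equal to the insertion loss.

Convert to linear (a loss of L dB is a gain of −L dB): F_i = 10^(NF_i/10), G_i = 10^(G_i,dB/10)
  Stage 1: F_1 = 10^(1.04/10) = 1.271, G_1 = 10^(15.9/10) = 38.90
  Stage 2: F_2 = 10^(1.52/10) = 1.419, G_2 = 10^(−1.52/10) = 0.7047
Friis cascade:
  F = 1.271 + (1.419 − 1)/38.90 = 1.281
NF = 10 log₁₀(1.281) = 1.08 dB

1.08 dB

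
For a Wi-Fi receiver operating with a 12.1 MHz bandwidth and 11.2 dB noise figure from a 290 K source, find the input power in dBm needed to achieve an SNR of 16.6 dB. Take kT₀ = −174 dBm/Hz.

−75.4 dBm

Sensitivity = −174 + 10 log₁₀(B) + NF + SNR_min
= −174 + 70.83 + 11.2 + 16.6
= −75.37 dBm → −75.4 dBm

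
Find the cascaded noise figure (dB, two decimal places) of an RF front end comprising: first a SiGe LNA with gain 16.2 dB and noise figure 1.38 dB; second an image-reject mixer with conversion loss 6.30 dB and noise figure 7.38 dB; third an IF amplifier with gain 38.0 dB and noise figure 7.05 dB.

2.78 dB

Convert to linear (a loss of L dB is a gain of −L dB): F_i = 10^(NF_i/10), G_i = 10^(G_i,dB/10)
  Stage 1: F_1 = 10^(1.38/10) = 1.374, G_1 = 10^(16.2/10) = 41.69
  Stage 2: F_2 = 10^(7.38/10) = 5.470, G_2 = 10^(−6.30/10) = 0.2344
  Stage 3: F_3 = 10^(7.05/10) = 5.070, G_3 = 10^(38.0/10) = 6310
Friis cascade:
  F = 1.374 + (5.470 − 1)/41.69 + (5.070 − 1)/9.772 = 1.898
NF = 10 log₁₀(1.898) = 2.78 dB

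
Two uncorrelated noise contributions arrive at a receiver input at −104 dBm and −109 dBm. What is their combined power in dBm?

Convert to linear, add, convert back:
P₁ = 3.98×10⁻¹⁴ W, P₂ = 1.26×10⁻¹⁴ W
P_tot = 5.24×10⁻¹⁴ W → 10 log₁₀(P_tot / 10⁻³) = −102.8 dBm

−102.8 dBm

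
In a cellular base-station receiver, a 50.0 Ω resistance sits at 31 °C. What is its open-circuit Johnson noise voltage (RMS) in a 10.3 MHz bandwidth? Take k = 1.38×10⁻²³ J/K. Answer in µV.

T = 31 °C + 273.15 = 304.15 K
V_n = √(4kTRB)
4kTRB = 4 × 1.38×10⁻²³ × 304.15 × 5.00×10¹ × 1.03×10⁷ = 8.65×10⁻¹² V²
V_n = √(8.65×10⁻¹²) = 2.94×10⁻⁶ V = 2.94 µV

2.94 µV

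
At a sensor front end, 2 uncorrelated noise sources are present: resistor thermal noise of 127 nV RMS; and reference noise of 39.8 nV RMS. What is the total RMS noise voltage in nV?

Uncorrelated sources add in power (mean-square): V_tot = √(ΣV_i²)
V_tot = √[(1.27×10⁻⁷)² + (3.98×10⁻⁸)²] = 1.33×10⁻⁷ V = 133 nV

133 nV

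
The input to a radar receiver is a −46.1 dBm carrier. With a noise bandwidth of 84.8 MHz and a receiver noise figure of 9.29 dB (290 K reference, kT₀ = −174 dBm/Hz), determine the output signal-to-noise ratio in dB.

39.3 dB

Noise floor: N = −174 + 10 log₁₀(B) + NF
10 log₁₀(8.48×10⁷) = 79.28 dB
N = −174 + 79.28 + 9.29 = −85.43 dBm
SNR = P_sig − N = −46.1 − (−85.43) = 39.33 dB → 39.3 dB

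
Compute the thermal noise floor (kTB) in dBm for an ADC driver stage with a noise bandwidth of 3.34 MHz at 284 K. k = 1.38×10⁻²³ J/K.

−108.8 dBm

P_n = kTB = 1.38×10⁻²³ × 284 × 3.34×10⁶ = 1.31×10⁻¹⁴ W
In dBm: 10 log₁₀(1.31×10⁻¹⁴ / 10⁻³) = −108.8 dBm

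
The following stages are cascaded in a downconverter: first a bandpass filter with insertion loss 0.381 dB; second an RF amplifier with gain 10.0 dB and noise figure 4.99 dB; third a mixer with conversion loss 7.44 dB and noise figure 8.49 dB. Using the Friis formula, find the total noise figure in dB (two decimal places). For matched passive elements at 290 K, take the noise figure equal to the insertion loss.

6.13 dB

Convert to linear (a loss of L dB is a gain of −L dB): F_i = 10^(NF_i/10), G_i = 10^(G_i,dB/10)
  Stage 1: F_1 = 10^(0.381/10) = 1.092, G_1 = 10^(−0.381/10) = 0.9160
  Stage 2: F_2 = 10^(4.99/10) = 3.155, G_2 = 10^(10.0/10) = 10.00
  Stage 3: F_3 = 10^(8.49/10) = 7.063, G_3 = 10^(−7.44/10) = 0.1803
Friis cascade:
  F = 1.092 + (3.155 − 1)/0.9160 + (7.063 − 1)/9.160 = 4.106
NF = 10 log₁₀(4.106) = 6.13 dB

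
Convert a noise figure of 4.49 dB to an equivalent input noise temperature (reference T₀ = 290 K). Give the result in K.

F = 10^(4.49/10) = 2.8119
T_e = (F − 1)·T₀ = (2.8119 − 1) × 290 = 525 K

525 K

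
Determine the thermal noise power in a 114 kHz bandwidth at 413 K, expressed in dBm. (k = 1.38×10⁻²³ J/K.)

−121.9 dBm

P_n = kTB = 1.38×10⁻²³ × 413 × 1.14×10⁵ = 6.50×10⁻¹⁶ W
In dBm: 10 log₁₀(6.50×10⁻¹⁶ / 10⁻³) = −121.9 dBm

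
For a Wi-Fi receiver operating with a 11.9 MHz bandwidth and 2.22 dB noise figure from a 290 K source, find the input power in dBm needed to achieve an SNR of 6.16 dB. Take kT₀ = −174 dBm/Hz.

Sensitivity = −174 + 10 log₁₀(B) + NF + SNR_min
= −174 + 70.76 + 2.22 + 6.16
= −94.86 dBm → −94.9 dBm

−94.9 dBm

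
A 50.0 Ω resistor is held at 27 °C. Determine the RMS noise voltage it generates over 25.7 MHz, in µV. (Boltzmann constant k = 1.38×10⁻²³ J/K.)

4.61 µV

T = 27 °C + 273.15 = 300.15 K
V_n = √(4kTRB)
4kTRB = 4 × 1.38×10⁻²³ × 300.15 × 5.00×10¹ × 2.57×10⁷ = 2.13×10⁻¹¹ V²
V_n = √(2.13×10⁻¹¹) = 4.61×10⁻⁶ V = 4.61 µV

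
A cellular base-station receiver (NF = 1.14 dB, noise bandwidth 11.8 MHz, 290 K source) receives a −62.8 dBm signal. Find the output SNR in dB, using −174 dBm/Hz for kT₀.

Noise floor: N = −174 + 10 log₁₀(B) + NF
10 log₁₀(1.18×10⁷) = 70.72 dB
N = −174 + 70.72 + 1.14 = −102.14 dBm
SNR = P_sig − N = −62.8 − (−102.14) = 39.34 dB → 39.3 dB

39.3 dB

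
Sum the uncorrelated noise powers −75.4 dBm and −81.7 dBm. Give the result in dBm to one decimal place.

Convert to linear, add, convert back:
P₁ = 2.88×10⁻¹¹ W, P₂ = 6.76×10⁻¹² W
P_tot = 3.56×10⁻¹¹ W → 10 log₁₀(P_tot / 10⁻³) = −74.5 dBm

−74.5 dBm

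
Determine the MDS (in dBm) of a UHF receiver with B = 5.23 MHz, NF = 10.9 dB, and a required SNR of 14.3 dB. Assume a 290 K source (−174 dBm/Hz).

−81.6 dBm

Sensitivity = −174 + 10 log₁₀(B) + NF + SNR_min
= −174 + 67.19 + 10.9 + 14.3
= −81.61 dBm → −81.6 dBm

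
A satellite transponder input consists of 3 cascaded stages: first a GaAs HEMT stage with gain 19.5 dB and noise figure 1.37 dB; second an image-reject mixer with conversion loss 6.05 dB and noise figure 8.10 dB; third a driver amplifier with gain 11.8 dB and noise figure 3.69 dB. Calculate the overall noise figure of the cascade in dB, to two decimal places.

1.74 dB

Convert to linear (a loss of L dB is a gain of −L dB): F_i = 10^(NF_i/10), G_i = 10^(G_i,dB/10)
  Stage 1: F_1 = 10^(1.37/10) = 1.371, G_1 = 10^(19.5/10) = 89.13
  Stage 2: F_2 = 10^(8.10/10) = 6.457, G_2 = 10^(−6.05/10) = 0.2483
  Stage 3: F_3 = 10^(3.69/10) = 2.339, G_3 = 10^(11.8/10) = 15.14
Friis cascade:
  F = 1.371 + (6.457 − 1)/89.13 + (2.339 − 1)/22.13 = 1.493
NF = 10 log₁₀(1.493) = 1.74 dB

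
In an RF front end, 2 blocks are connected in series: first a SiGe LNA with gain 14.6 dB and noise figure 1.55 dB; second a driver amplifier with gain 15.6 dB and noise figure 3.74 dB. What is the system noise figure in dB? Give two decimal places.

Convert to linear (a loss of L dB is a gain of −L dB): F_i = 10^(NF_i/10), G_i = 10^(G_i,dB/10)
  Stage 1: F_1 = 10^(1.55/10) = 1.429, G_1 = 10^(14.6/10) = 28.84
  Stage 2: F_2 = 10^(3.74/10) = 2.366, G_2 = 10^(15.6/10) = 36.31
Friis cascade:
  F = 1.429 + (2.366 − 1)/28.84 = 1.476
NF = 10 log₁₀(1.476) = 1.69 dB

1.69 dB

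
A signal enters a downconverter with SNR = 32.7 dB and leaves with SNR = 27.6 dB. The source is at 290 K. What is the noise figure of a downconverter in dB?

NF (dB) = SNR_in(dB) − SNR_out(dB) when the source is at T₀
NF = 32.7 − 27.6 = 5.1 dB

5.1 dB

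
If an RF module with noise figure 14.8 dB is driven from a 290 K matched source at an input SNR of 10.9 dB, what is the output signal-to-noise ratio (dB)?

By definition F = SNR_in/SNR_out, so in dB: SNR_out = SNR_in − NF
SNR_out = 10.9 − 14.8 = −3.9 dB

−3.9 dB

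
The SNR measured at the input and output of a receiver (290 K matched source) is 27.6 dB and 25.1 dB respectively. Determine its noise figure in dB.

2.5 dB

NF (dB) = SNR_in(dB) − SNR_out(dB) when the source is at T₀
NF = 27.6 − 25.1 = 2.5 dB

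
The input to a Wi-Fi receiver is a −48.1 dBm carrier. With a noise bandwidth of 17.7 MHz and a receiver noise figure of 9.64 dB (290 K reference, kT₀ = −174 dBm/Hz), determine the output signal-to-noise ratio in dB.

43.8 dB

Noise floor: N = −174 + 10 log₁₀(B) + NF
10 log₁₀(1.77×10⁷) = 72.48 dB
N = −174 + 72.48 + 9.64 = −91.88 dBm
SNR = P_sig − N = −48.1 − (−91.88) = 43.78 dB → 43.8 dB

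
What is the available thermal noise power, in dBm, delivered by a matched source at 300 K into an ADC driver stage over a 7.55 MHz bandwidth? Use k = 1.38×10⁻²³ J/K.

P_n = kTB = 1.38×10⁻²³ × 300 × 7.55×10⁶ = 3.13×10⁻¹⁴ W
In dBm: 10 log₁₀(3.13×10⁻¹⁴ / 10⁻³) = −105.1 dBm

−105.1 dBm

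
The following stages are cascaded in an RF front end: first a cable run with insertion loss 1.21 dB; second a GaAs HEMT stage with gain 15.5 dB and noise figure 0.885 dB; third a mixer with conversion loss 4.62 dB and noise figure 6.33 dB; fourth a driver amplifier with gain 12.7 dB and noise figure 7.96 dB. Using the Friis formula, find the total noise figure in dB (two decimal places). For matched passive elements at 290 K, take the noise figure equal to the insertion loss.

3.63 dB

Convert to linear (a loss of L dB is a gain of −L dB): F_i = 10^(NF_i/10), G_i = 10^(G_i,dB/10)
  Stage 1: F_1 = 10^(1.21/10) = 1.321, G_1 = 10^(−1.21/10) = 0.7568
  Stage 2: F_2 = 10^(0.885/10) = 1.226, G_2 = 10^(15.5/10) = 35.48
  Stage 3: F_3 = 10^(6.33/10) = 4.295, G_3 = 10^(−4.62/10) = 0.3451
  Stage 4: F_4 = 10^(7.96/10) = 6.252, G_4 = 10^(12.7/10) = 18.62
Friis cascade:
  F = 1.321 + (1.226 − 1)/0.7568 + (4.295 − 1)/26.85 + (6.252 − 1)/9.268 = 2.309
NF = 10 log₁₀(2.309) = 3.63 dB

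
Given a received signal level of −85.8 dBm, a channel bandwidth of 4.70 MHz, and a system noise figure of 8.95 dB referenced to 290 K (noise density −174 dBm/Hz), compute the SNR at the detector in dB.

12.5 dB

Noise floor: N = −174 + 10 log₁₀(B) + NF
10 log₁₀(4.70×10⁶) = 66.72 dB
N = −174 + 66.72 + 8.95 = −98.33 dBm
SNR = P_sig − N = −85.8 − (−98.33) = 12.53 dB → 12.5 dB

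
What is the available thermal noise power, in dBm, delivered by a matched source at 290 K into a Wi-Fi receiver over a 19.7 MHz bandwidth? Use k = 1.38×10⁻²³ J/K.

−101.0 dBm

P_n = kTB = 1.38×10⁻²³ × 290 × 1.97×10⁷ = 7.88×10⁻¹⁴ W
In dBm: 10 log₁₀(7.88×10⁻¹⁴ / 10⁻³) = −101.0 dBm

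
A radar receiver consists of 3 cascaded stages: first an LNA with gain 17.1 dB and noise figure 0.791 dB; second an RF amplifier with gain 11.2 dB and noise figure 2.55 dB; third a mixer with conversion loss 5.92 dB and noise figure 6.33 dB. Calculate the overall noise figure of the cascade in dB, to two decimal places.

Convert to linear (a loss of L dB is a gain of −L dB): F_i = 10^(NF_i/10), G_i = 10^(G_i,dB/10)
  Stage 1: F_1 = 10^(0.791/10) = 1.200, G_1 = 10^(17.1/10) = 51.29
  Stage 2: F_2 = 10^(2.55/10) = 1.799, G_2 = 10^(11.2/10) = 13.18
  Stage 3: F_3 = 10^(6.33/10) = 4.295, G_3 = 10^(−5.92/10) = 0.2559
Friis cascade:
  F = 1.200 + (1.799 − 1)/51.29 + (4.295 − 1)/676.1 = 1.220
NF = 10 log₁₀(1.220) = 0.86 dB

0.86 dB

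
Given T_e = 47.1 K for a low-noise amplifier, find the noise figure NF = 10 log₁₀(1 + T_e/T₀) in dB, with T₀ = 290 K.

0.654 dB

F = 1 + T_e/T₀ = 1 + 47.1/290 = 1.16241
NF = 10 log₁₀(1.16241) = 0.654 dB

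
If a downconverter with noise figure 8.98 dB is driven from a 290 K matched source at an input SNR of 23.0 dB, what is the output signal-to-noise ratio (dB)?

14.02 dB

By definition F = SNR_in/SNR_out, so in dB: SNR_out = SNR_in − NF
SNR_out = 23.0 − 8.98 = 14.02 dB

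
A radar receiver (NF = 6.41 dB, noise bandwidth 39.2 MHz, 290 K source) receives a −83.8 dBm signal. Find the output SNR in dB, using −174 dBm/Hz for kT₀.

7.9 dB

Noise floor: N = −174 + 10 log₁₀(B) + NF
10 log₁₀(3.92×10⁷) = 75.93 dB
N = −174 + 75.93 + 6.41 = −91.66 dBm
SNR = P_sig − N = −83.8 − (−91.66) = 7.86 dB → 7.9 dB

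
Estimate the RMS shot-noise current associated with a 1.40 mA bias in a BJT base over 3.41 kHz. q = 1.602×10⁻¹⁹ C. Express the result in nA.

I_n = √(2qI·B)
2qI·B = 2 × 1.602×10⁻¹⁹ × 1.40×10⁻³ × 3.41×10³ = 1.53×10⁻¹⁸ A²
I_n = √(1.53×10⁻¹⁸) = 1.24×10⁻⁹ A = 1.24 nA

1.24 nA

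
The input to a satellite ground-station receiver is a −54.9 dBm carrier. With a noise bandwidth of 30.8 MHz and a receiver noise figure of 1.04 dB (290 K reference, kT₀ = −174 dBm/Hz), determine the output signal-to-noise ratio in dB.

Noise floor: N = −174 + 10 log₁₀(B) + NF
10 log₁₀(3.08×10⁷) = 74.89 dB
N = −174 + 74.89 + 1.04 = −98.07 dBm
SNR = P_sig − N = −54.9 − (−98.07) = 43.17 dB → 43.2 dB

43.2 dB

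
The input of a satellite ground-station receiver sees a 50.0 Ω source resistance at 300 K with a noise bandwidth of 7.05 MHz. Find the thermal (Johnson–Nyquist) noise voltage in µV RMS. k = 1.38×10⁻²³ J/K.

2.42 µV

V_n = √(4kTRB)
4kTRB = 4 × 1.38×10⁻²³ × 300 × 5.00×10¹ × 7.05×10⁶ = 5.84×10⁻¹² V²
V_n = √(5.84×10⁻¹²) = 2.42×10⁻⁶ V = 2.42 µV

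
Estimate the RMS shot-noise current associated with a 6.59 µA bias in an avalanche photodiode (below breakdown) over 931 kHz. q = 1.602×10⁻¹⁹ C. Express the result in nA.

1.40 nA

I_n = √(2qI·B)
2qI·B = 2 × 1.602×10⁻¹⁹ × 6.59×10⁻⁶ × 9.31×10⁵ = 1.97×10⁻¹⁸ A²
I_n = √(1.97×10⁻¹⁸) = 1.40×10⁻⁹ A = 1.40 nA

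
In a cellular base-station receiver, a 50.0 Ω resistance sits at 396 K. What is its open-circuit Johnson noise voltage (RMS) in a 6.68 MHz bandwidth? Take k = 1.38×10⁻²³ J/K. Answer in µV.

2.70 µV

V_n = √(4kTRB)
4kTRB = 4 × 1.38×10⁻²³ × 396 × 5.00×10¹ × 6.68×10⁶ = 7.30×10⁻¹² V²
V_n = √(7.30×10⁻¹²) = 2.70×10⁻⁶ V = 2.70 µV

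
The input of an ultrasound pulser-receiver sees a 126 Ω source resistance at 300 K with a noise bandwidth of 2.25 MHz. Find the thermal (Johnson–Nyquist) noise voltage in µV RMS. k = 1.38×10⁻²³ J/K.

V_n = √(4kTRB)
4kTRB = 4 × 1.38×10⁻²³ × 300 × 1.26×10² × 2.25×10⁶ = 4.69×10⁻¹² V²
V_n = √(4.69×10⁻¹²) = 2.17×10⁻⁶ V = 2.17 µV

2.17 µV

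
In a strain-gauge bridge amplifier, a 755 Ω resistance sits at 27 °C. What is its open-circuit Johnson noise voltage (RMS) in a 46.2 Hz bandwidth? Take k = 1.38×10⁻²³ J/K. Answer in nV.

24.0 nV

T = 27 °C + 273.15 = 300.15 K
V_n = √(4kTRB)
4kTRB = 4 × 1.38×10⁻²³ × 300.15 × 7.55×10² × 4.62×10¹ = 5.78×10⁻¹⁶ V²
V_n = √(5.78×10⁻¹⁶) = 2.40×10⁻⁸ V = 24.0 nV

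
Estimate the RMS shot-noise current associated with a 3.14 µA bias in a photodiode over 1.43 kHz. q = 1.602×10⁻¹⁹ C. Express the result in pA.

37.9 pA

I_n = √(2qI·B)
2qI·B = 2 × 1.602×10⁻¹⁹ × 3.14×10⁻⁶ × 1.43×10³ = 1.44×10⁻²¹ A²
I_n = √(1.44×10⁻²¹) = 3.79×10⁻¹¹ A = 37.9 pA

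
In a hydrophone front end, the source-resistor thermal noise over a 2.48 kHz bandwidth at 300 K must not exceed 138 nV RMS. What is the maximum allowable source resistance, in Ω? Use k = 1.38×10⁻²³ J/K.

Johnson–Nyquist: V_n = √(4kTRB) ⇒ R = V_n² / (4kTB)
4kTB = 4 × 1.38×10⁻²³ × 300 × 2.48×10³ = 4.11×10⁻¹⁷
R = (1.38×10⁻⁷)² / 4.11×10⁻¹⁷ = 4.64×10² Ω = 464 Ω

464 Ω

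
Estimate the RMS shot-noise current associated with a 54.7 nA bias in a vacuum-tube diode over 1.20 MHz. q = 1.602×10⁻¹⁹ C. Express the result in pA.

I_n = √(2qI·B)
2qI·B = 2 × 1.602×10⁻¹⁹ × 5.47×10⁻⁸ × 1.20×10⁶ = 2.10×10⁻²⁰ A²
I_n = √(2.10×10⁻²⁰) = 1.45×10⁻¹⁰ A = 145 pA

145 pA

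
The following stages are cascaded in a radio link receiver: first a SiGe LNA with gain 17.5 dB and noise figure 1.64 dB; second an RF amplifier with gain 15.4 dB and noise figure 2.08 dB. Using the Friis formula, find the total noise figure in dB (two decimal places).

Convert to linear (a loss of L dB is a gain of −L dB): F_i = 10^(NF_i/10), G_i = 10^(G_i,dB/10)
  Stage 1: F_1 = 10^(1.64/10) = 1.459, G_1 = 10^(17.5/10) = 56.23
  Stage 2: F_2 = 10^(2.08/10) = 1.614, G_2 = 10^(15.4/10) = 34.67
Friis cascade:
  F = 1.459 + (1.614 − 1)/56.23 = 1.470
NF = 10 log₁₀(1.470) = 1.67 dB

1.67 dB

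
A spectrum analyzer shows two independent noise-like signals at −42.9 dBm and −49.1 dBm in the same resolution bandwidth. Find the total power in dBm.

Convert to linear, add, convert back:
P₁ = 5.13×10⁻⁸ W, P₂ = 1.23×10⁻⁸ W
P_tot = 6.36×10⁻⁸ W → 10 log₁₀(P_tot / 10⁻³) = −42.0 dBm

−42.0 dBm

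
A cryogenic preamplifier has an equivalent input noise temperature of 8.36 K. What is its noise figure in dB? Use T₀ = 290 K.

F = 1 + T_e/T₀ = 1 + 8.36/290 = 1.02883
NF = 10 log₁₀(1.02883) = 0.123 dB

0.123 dB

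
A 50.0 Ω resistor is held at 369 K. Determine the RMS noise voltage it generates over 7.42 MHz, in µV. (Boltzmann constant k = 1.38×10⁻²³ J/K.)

2.75 µV

V_n = √(4kTRB)
4kTRB = 4 × 1.38×10⁻²³ × 369 × 5.00×10¹ × 7.42×10⁶ = 7.56×10⁻¹² V²
V_n = √(7.56×10⁻¹²) = 2.75×10⁻⁶ V = 2.75 µV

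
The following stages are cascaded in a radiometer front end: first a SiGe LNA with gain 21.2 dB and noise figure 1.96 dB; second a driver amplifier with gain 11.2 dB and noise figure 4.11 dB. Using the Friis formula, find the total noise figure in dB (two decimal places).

1.99 dB

Convert to linear (a loss of L dB is a gain of −L dB): F_i = 10^(NF_i/10), G_i = 10^(G_i,dB/10)
  Stage 1: F_1 = 10^(1.96/10) = 1.570, G_1 = 10^(21.2/10) = 131.8
  Stage 2: F_2 = 10^(4.11/10) = 2.576, G_2 = 10^(11.2/10) = 13.18
Friis cascade:
  F = 1.570 + (2.576 − 1)/131.8 = 1.582
NF = 10 log₁₀(1.582) = 1.99 dB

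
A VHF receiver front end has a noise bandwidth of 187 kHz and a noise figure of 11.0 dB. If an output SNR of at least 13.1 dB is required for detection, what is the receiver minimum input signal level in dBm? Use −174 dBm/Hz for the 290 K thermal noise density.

−97.2 dBm

Sensitivity = −174 + 10 log₁₀(B) + NF + SNR_min
= −174 + 52.72 + 11.0 + 13.1
= −97.18 dBm → −97.2 dBm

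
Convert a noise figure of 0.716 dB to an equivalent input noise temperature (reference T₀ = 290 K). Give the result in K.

52.0 K

F = 10^(0.716/10) = 1.17923
T_e = (F − 1)·T₀ = (1.17923 − 1) × 290 = 52.0 K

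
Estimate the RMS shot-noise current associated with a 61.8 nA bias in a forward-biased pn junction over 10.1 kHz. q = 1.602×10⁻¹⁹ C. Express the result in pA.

I_n = √(2qI·B)
2qI·B = 2 × 1.602×10⁻¹⁹ × 6.18×10⁻⁸ × 1.01×10⁴ = 2.00×10⁻²² A²
I_n = √(2.00×10⁻²²) = 1.41×10⁻¹¹ A = 14.1 pA

14.1 pA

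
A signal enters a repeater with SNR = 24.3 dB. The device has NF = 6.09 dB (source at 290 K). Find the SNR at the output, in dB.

By definition F = SNR_in/SNR_out, so in dB: SNR_out = SNR_in − NF
SNR_out = 24.3 − 6.09 = 18.21 dB

18.21 dB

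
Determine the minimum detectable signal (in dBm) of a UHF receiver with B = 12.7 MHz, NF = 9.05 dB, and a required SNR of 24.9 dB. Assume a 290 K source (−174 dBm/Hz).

−69.0 dBm

Sensitivity = −174 + 10 log₁₀(B) + NF + SNR_min
= −174 + 71.04 + 9.05 + 24.9
= −69.01 dBm → −69.0 dBm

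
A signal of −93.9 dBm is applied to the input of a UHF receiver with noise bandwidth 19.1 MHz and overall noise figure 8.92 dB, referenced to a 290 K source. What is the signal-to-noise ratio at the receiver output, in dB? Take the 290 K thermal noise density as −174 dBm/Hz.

−1.6 dB

Noise floor: N = −174 + 10 log₁₀(B) + NF
10 log₁₀(1.91×10⁷) = 72.81 dB
N = −174 + 72.81 + 8.92 = −92.27 dBm
SNR = P_sig − N = −93.9 − (−92.27) = −1.63 dB → −1.6 dB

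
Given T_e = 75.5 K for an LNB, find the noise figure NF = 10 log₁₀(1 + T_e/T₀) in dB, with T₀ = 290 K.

1.00 dB

F = 1 + T_e/T₀ = 1 + 75.5/290 = 1.26034
NF = 10 log₁₀(1.26034) = 1.00 dB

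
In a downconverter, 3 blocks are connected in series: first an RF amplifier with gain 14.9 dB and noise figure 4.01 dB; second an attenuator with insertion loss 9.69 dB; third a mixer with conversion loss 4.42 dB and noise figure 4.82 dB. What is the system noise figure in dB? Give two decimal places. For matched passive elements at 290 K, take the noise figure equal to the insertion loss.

Convert to linear (a loss of L dB is a gain of −L dB): F_i = 10^(NF_i/10), G_i = 10^(G_i,dB/10)
  Stage 1: F_1 = 10^(4.01/10) = 2.518, G_1 = 10^(14.9/10) = 30.90
  Stage 2: F_2 = 10^(9.69/10) = 9.311, G_2 = 10^(−9.69/10) = 0.1074
  Stage 3: F_3 = 10^(4.82/10) = 3.034, G_3 = 10^(−4.42/10) = 0.3614
Friis cascade:
  F = 2.518 + (9.311 − 1)/30.90 + (3.034 − 1)/3.319 = 3.399
NF = 10 log₁₀(3.399) = 5.31 dB

5.31 dB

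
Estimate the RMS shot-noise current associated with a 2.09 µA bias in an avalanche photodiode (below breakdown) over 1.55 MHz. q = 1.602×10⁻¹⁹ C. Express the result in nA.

I_n = √(2qI·B)
2qI·B = 2 × 1.602×10⁻¹⁹ × 2.09×10⁻⁶ × 1.55×10⁶ = 1.04×10⁻¹⁸ A²
I_n = √(1.04×10⁻¹⁸) = 1.02×10⁻⁹ A = 1.02 nA

1.02 nA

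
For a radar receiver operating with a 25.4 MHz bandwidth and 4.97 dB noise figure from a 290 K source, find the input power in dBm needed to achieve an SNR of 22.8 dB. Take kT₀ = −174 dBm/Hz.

−72.2 dBm

Sensitivity = −174 + 10 log₁₀(B) + NF + SNR_min
= −174 + 74.05 + 4.97 + 22.8
= −72.18 dBm → −72.2 dBm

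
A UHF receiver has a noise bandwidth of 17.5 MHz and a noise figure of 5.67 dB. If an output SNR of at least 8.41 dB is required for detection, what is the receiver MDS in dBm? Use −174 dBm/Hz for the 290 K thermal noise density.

−87.5 dBm

Sensitivity = −174 + 10 log₁₀(B) + NF + SNR_min
= −174 + 72.43 + 5.67 + 8.41
= −87.49 dBm → −87.5 dBm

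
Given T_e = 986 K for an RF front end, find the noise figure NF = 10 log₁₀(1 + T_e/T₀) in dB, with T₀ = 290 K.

F = 1 + T_e/T₀ = 1 + 986/290 = 4.4
NF = 10 log₁₀(4.4) = 6.43 dB

6.43 dB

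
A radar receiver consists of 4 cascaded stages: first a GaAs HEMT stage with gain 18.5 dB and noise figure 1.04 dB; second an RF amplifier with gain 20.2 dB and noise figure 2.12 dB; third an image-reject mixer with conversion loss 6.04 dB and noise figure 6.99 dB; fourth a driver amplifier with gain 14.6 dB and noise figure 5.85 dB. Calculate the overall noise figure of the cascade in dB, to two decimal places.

Convert to linear (a loss of L dB is a gain of −L dB): F_i = 10^(NF_i/10), G_i = 10^(G_i,dB/10)
  Stage 1: F_1 = 10^(1.04/10) = 1.271, G_1 = 10^(18.5/10) = 70.79
  Stage 2: F_2 = 10^(2.12/10) = 1.629, G_2 = 10^(20.2/10) = 104.7
  Stage 3: F_3 = 10^(6.99/10) = 5.000, G_3 = 10^(−6.04/10) = 0.2489
  Stage 4: F_4 = 10^(5.85/10) = 3.846, G_4 = 10^(14.6/10) = 28.84
Friis cascade:
  F = 1.271 + (1.629 − 1)/70.79 + (5.000 − 1)/7413 + (3.846 − 1)/1845 = 1.282
NF = 10 log₁₀(1.282) = 1.08 dB

1.08 dB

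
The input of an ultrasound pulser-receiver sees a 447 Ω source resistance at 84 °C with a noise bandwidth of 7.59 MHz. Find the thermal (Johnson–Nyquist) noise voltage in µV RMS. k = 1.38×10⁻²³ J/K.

8.18 µV

T = 84 °C + 273.15 = 357.15 K
V_n = √(4kTRB)
4kTRB = 4 × 1.38×10⁻²³ × 357.15 × 4.47×10² × 7.59×10⁶ = 6.69×10⁻¹¹ V²
V_n = √(6.69×10⁻¹¹) = 8.18×10⁻⁶ V = 8.18 µV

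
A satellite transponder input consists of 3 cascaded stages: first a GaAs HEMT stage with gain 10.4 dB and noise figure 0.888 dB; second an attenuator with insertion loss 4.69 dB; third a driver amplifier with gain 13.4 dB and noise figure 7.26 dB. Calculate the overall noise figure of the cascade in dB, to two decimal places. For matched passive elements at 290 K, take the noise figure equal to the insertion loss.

Convert to linear (a loss of L dB is a gain of −L dB): F_i = 10^(NF_i/10), G_i = 10^(G_i,dB/10)
  Stage 1: F_1 = 10^(0.888/10) = 1.227, G_1 = 10^(10.4/10) = 10.96
  Stage 2: F_2 = 10^(4.69/10) = 2.944, G_2 = 10^(−4.69/10) = 0.3396
  Stage 3: F_3 = 10^(7.26/10) = 5.321, G_3 = 10^(13.4/10) = 21.88
Friis cascade:
  F = 1.227 + (2.944 − 1)/10.96 + (5.321 − 1)/3.724 = 2.565
NF = 10 log₁₀(2.565) = 4.09 dB

4.09 dB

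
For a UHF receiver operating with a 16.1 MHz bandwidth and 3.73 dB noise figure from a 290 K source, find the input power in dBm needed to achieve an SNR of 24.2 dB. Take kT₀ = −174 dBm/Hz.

−74.0 dBm

Sensitivity = −174 + 10 log₁₀(B) + NF + SNR_min
= −174 + 72.07 + 3.73 + 24.2
= −74.00 dBm → −74.0 dBm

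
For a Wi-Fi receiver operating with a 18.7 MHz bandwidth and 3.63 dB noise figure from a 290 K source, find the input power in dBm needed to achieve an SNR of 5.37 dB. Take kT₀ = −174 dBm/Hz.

−92.3 dBm

Sensitivity = −174 + 10 log₁₀(B) + NF + SNR_min
= −174 + 72.72 + 3.63 + 5.37
= −92.28 dBm → −92.3 dBm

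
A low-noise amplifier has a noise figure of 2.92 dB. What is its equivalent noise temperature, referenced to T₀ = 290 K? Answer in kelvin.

278 K

F = 10^(2.92/10) = 1.95884
T_e = (F − 1)·T₀ = (1.95884 − 1) × 290 = 278 K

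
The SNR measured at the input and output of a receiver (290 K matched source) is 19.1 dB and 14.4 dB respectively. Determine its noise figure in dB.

NF (dB) = SNR_in(dB) − SNR_out(dB) when the source is at T₀
NF = 19.1 − 14.4 = 4.7 dB

4.7 dB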